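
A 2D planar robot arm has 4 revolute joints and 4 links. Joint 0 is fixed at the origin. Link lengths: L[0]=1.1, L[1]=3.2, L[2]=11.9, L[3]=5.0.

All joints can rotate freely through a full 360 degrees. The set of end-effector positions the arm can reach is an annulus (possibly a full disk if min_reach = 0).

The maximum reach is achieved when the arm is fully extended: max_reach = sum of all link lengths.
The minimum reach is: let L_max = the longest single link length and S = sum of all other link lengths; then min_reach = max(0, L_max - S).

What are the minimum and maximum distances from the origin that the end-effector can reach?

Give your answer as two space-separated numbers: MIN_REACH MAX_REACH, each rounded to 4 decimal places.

Answer: 2.6000 21.2000

Derivation:
Link lengths: [1.1, 3.2, 11.9, 5.0]
max_reach = 1.1 + 3.2 + 11.9 + 5 = 21.2
L_max = max([1.1, 3.2, 11.9, 5.0]) = 11.9
S (sum of others) = 21.2 - 11.9 = 9.3
min_reach = max(0, 11.9 - 9.3) = max(0, 2.6) = 2.6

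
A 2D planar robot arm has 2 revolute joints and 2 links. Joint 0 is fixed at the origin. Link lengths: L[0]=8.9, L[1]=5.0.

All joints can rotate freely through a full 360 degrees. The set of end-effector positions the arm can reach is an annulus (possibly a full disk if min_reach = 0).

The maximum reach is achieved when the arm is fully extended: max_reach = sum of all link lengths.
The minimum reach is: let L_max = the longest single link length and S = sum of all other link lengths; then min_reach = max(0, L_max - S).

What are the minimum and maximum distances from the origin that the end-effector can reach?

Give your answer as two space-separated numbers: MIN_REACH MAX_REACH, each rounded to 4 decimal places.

Link lengths: [8.9, 5.0]
max_reach = 8.9 + 5 = 13.9
L_max = max([8.9, 5.0]) = 8.9
S (sum of others) = 13.9 - 8.9 = 5
min_reach = max(0, 8.9 - 5) = max(0, 3.9) = 3.9

Answer: 3.9000 13.9000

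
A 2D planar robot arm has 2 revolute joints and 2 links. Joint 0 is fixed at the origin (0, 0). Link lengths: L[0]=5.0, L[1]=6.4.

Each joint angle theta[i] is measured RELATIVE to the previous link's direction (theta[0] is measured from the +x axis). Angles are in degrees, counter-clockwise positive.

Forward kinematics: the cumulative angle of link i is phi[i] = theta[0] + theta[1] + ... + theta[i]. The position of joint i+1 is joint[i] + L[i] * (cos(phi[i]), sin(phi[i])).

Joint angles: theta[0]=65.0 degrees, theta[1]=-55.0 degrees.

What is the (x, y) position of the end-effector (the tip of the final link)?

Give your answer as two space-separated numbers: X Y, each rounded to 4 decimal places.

joint[0] = (0.0000, 0.0000)  (base)
link 0: phi[0] = 65 = 65 deg
  cos(65 deg) = 0.4226, sin(65 deg) = 0.9063
  joint[1] = (0.0000, 0.0000) + 5 * (0.4226, 0.9063) = (0.0000 + 2.1131, 0.0000 + 4.5315) = (2.1131, 4.5315)
link 1: phi[1] = 65 + -55 = 10 deg
  cos(10 deg) = 0.9848, sin(10 deg) = 0.1736
  joint[2] = (2.1131, 4.5315) + 6.4 * (0.9848, 0.1736) = (2.1131 + 6.3028, 4.5315 + 1.1113) = (8.4159, 5.6429)
End effector: (8.4159, 5.6429)

Answer: 8.4159 5.6429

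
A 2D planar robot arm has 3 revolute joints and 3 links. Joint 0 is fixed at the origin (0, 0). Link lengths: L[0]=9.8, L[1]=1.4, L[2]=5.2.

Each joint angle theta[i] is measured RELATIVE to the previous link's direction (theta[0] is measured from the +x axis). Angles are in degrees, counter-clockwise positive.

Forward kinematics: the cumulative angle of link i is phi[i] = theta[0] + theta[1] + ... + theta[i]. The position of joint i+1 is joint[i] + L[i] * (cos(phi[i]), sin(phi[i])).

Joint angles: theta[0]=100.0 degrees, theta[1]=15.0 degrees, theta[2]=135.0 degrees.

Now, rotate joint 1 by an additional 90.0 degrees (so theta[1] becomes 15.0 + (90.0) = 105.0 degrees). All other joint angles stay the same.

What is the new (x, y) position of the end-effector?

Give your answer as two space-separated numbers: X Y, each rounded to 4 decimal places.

joint[0] = (0.0000, 0.0000)  (base)
link 0: phi[0] = 100 = 100 deg
  cos(100 deg) = -0.1736, sin(100 deg) = 0.9848
  joint[1] = (0.0000, 0.0000) + 9.8 * (-0.1736, 0.9848) = (0.0000 + -1.7018, 0.0000 + 9.6511) = (-1.7018, 9.6511)
link 1: phi[1] = 100 + 105 = 205 deg
  cos(205 deg) = -0.9063, sin(205 deg) = -0.4226
  joint[2] = (-1.7018, 9.6511) + 1.4 * (-0.9063, -0.4226) = (-1.7018 + -1.2688, 9.6511 + -0.5917) = (-2.9706, 9.0595)
link 2: phi[2] = 100 + 105 + 135 = 340 deg
  cos(340 deg) = 0.9397, sin(340 deg) = -0.3420
  joint[3] = (-2.9706, 9.0595) + 5.2 * (0.9397, -0.3420) = (-2.9706 + 4.8864, 9.0595 + -1.7785) = (1.9158, 7.2809)
End effector: (1.9158, 7.2809)

Answer: 1.9158 7.2809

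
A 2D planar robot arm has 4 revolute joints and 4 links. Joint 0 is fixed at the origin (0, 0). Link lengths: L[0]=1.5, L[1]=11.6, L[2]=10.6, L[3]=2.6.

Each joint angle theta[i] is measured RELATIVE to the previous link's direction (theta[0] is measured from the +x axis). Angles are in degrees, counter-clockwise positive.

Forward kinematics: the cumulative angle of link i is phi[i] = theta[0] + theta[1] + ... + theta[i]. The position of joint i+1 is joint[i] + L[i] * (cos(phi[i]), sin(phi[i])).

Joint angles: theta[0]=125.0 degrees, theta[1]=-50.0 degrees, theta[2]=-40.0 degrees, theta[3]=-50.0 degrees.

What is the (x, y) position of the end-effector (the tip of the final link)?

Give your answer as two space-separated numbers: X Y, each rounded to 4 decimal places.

joint[0] = (0.0000, 0.0000)  (base)
link 0: phi[0] = 125 = 125 deg
  cos(125 deg) = -0.5736, sin(125 deg) = 0.8192
  joint[1] = (0.0000, 0.0000) + 1.5 * (-0.5736, 0.8192) = (0.0000 + -0.8604, 0.0000 + 1.2287) = (-0.8604, 1.2287)
link 1: phi[1] = 125 + -50 = 75 deg
  cos(75 deg) = 0.2588, sin(75 deg) = 0.9659
  joint[2] = (-0.8604, 1.2287) + 11.6 * (0.2588, 0.9659) = (-0.8604 + 3.0023, 1.2287 + 11.2047) = (2.1419, 12.4335)
link 2: phi[2] = 125 + -50 + -40 = 35 deg
  cos(35 deg) = 0.8192, sin(35 deg) = 0.5736
  joint[3] = (2.1419, 12.4335) + 10.6 * (0.8192, 0.5736) = (2.1419 + 8.6830, 12.4335 + 6.0799) = (10.8249, 18.5134)
link 3: phi[3] = 125 + -50 + -40 + -50 = -15 deg
  cos(-15 deg) = 0.9659, sin(-15 deg) = -0.2588
  joint[4] = (10.8249, 18.5134) + 2.6 * (0.9659, -0.2588) = (10.8249 + 2.5114, 18.5134 + -0.6729) = (13.3364, 17.8404)
End effector: (13.3364, 17.8404)

Answer: 13.3364 17.8404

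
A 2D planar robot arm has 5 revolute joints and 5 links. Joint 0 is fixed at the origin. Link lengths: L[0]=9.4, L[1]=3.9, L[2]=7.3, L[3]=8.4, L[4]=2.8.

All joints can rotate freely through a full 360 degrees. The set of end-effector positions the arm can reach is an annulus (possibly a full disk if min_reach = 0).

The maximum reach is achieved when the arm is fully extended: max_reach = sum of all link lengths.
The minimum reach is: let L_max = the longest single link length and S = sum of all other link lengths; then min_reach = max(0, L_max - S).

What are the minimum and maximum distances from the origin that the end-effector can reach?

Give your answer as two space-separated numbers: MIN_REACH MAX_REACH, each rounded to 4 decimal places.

Answer: 0.0000 31.8000

Derivation:
Link lengths: [9.4, 3.9, 7.3, 8.4, 2.8]
max_reach = 9.4 + 3.9 + 7.3 + 8.4 + 2.8 = 31.8
L_max = max([9.4, 3.9, 7.3, 8.4, 2.8]) = 9.4
S (sum of others) = 31.8 - 9.4 = 22.4
min_reach = max(0, 9.4 - 22.4) = max(0, -13) = 0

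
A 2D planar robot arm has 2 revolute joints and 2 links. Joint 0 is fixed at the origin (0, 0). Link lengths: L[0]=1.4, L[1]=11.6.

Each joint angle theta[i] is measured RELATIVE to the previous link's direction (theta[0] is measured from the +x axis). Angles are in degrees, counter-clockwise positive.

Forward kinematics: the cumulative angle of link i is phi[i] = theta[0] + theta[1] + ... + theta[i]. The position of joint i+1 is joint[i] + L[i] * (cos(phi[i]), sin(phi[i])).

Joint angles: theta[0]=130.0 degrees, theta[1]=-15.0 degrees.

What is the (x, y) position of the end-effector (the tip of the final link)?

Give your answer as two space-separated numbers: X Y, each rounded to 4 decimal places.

Answer: -5.8023 11.5856

Derivation:
joint[0] = (0.0000, 0.0000)  (base)
link 0: phi[0] = 130 = 130 deg
  cos(130 deg) = -0.6428, sin(130 deg) = 0.7660
  joint[1] = (0.0000, 0.0000) + 1.4 * (-0.6428, 0.7660) = (0.0000 + -0.8999, 0.0000 + 1.0725) = (-0.8999, 1.0725)
link 1: phi[1] = 130 + -15 = 115 deg
  cos(115 deg) = -0.4226, sin(115 deg) = 0.9063
  joint[2] = (-0.8999, 1.0725) + 11.6 * (-0.4226, 0.9063) = (-0.8999 + -4.9024, 1.0725 + 10.5132) = (-5.8023, 11.5856)
End effector: (-5.8023, 11.5856)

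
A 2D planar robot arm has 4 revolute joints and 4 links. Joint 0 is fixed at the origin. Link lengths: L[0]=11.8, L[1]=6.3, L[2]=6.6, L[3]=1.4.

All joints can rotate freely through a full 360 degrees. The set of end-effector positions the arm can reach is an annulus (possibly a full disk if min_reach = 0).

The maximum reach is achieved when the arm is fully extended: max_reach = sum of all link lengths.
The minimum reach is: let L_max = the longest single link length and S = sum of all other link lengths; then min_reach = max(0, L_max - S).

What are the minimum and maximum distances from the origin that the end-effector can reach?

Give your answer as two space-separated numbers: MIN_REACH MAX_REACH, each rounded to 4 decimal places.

Answer: 0.0000 26.1000

Derivation:
Link lengths: [11.8, 6.3, 6.6, 1.4]
max_reach = 11.8 + 6.3 + 6.6 + 1.4 = 26.1
L_max = max([11.8, 6.3, 6.6, 1.4]) = 11.8
S (sum of others) = 26.1 - 11.8 = 14.3
min_reach = max(0, 11.8 - 14.3) = max(0, -2.5) = 0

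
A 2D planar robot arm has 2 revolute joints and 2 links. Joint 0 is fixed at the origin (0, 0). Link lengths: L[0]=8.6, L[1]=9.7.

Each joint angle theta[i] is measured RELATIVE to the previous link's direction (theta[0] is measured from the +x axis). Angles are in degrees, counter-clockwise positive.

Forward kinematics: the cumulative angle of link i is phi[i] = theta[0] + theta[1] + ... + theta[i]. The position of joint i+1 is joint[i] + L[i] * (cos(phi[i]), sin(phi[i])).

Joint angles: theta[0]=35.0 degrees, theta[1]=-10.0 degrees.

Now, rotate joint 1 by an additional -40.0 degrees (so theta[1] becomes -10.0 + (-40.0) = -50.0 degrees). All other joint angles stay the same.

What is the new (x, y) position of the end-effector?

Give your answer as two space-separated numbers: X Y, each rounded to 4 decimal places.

Answer: 16.4142 2.4222

Derivation:
joint[0] = (0.0000, 0.0000)  (base)
link 0: phi[0] = 35 = 35 deg
  cos(35 deg) = 0.8192, sin(35 deg) = 0.5736
  joint[1] = (0.0000, 0.0000) + 8.6 * (0.8192, 0.5736) = (0.0000 + 7.0447, 0.0000 + 4.9328) = (7.0447, 4.9328)
link 1: phi[1] = 35 + -50 = -15 deg
  cos(-15 deg) = 0.9659, sin(-15 deg) = -0.2588
  joint[2] = (7.0447, 4.9328) + 9.7 * (0.9659, -0.2588) = (7.0447 + 9.3695, 4.9328 + -2.5105) = (16.4142, 2.4222)
End effector: (16.4142, 2.4222)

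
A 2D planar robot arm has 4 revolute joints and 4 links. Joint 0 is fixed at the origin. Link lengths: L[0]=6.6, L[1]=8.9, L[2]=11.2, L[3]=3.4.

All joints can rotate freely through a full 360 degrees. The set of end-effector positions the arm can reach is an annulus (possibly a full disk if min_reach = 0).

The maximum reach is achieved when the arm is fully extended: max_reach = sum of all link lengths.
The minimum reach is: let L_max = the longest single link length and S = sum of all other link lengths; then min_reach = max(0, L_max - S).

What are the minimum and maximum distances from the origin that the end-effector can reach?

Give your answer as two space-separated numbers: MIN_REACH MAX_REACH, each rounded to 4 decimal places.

Answer: 0.0000 30.1000

Derivation:
Link lengths: [6.6, 8.9, 11.2, 3.4]
max_reach = 6.6 + 8.9 + 11.2 + 3.4 = 30.1
L_max = max([6.6, 8.9, 11.2, 3.4]) = 11.2
S (sum of others) = 30.1 - 11.2 = 18.9
min_reach = max(0, 11.2 - 18.9) = max(0, -7.7) = 0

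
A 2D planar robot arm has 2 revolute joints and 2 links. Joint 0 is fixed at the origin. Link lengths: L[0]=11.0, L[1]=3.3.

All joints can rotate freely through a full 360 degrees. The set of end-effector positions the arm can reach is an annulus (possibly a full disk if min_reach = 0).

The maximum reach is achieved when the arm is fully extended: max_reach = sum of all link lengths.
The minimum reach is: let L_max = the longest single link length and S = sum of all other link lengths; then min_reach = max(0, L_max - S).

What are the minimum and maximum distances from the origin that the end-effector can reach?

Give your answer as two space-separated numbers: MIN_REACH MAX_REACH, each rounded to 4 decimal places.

Link lengths: [11.0, 3.3]
max_reach = 11 + 3.3 = 14.3
L_max = max([11.0, 3.3]) = 11
S (sum of others) = 14.3 - 11 = 3.3
min_reach = max(0, 11 - 3.3) = max(0, 7.7) = 7.7

Answer: 7.7000 14.3000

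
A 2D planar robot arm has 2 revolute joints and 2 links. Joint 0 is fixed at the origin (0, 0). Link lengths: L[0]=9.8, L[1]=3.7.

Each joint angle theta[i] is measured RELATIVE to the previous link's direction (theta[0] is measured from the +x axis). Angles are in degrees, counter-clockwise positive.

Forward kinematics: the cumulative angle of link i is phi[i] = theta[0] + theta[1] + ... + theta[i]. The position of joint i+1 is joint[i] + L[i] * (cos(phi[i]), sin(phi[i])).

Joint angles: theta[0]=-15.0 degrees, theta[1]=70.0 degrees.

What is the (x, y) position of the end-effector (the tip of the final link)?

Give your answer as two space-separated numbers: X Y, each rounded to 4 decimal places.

joint[0] = (0.0000, 0.0000)  (base)
link 0: phi[0] = -15 = -15 deg
  cos(-15 deg) = 0.9659, sin(-15 deg) = -0.2588
  joint[1] = (0.0000, 0.0000) + 9.8 * (0.9659, -0.2588) = (0.0000 + 9.4661, 0.0000 + -2.5364) = (9.4661, -2.5364)
link 1: phi[1] = -15 + 70 = 55 deg
  cos(55 deg) = 0.5736, sin(55 deg) = 0.8192
  joint[2] = (9.4661, -2.5364) + 3.7 * (0.5736, 0.8192) = (9.4661 + 2.1222, -2.5364 + 3.0309) = (11.5883, 0.4944)
End effector: (11.5883, 0.4944)

Answer: 11.5883 0.4944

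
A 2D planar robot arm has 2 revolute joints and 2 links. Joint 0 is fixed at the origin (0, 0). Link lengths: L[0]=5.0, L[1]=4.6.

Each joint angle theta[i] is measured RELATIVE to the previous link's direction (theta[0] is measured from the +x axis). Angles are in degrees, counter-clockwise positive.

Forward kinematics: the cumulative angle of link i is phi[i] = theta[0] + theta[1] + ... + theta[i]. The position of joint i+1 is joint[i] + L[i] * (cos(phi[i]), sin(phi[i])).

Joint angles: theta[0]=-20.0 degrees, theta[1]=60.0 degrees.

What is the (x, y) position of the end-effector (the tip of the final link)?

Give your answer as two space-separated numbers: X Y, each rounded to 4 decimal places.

joint[0] = (0.0000, 0.0000)  (base)
link 0: phi[0] = -20 = -20 deg
  cos(-20 deg) = 0.9397, sin(-20 deg) = -0.3420
  joint[1] = (0.0000, 0.0000) + 5 * (0.9397, -0.3420) = (0.0000 + 4.6985, 0.0000 + -1.7101) = (4.6985, -1.7101)
link 1: phi[1] = -20 + 60 = 40 deg
  cos(40 deg) = 0.7660, sin(40 deg) = 0.6428
  joint[2] = (4.6985, -1.7101) + 4.6 * (0.7660, 0.6428) = (4.6985 + 3.5238, -1.7101 + 2.9568) = (8.2223, 1.2467)
End effector: (8.2223, 1.2467)

Answer: 8.2223 1.2467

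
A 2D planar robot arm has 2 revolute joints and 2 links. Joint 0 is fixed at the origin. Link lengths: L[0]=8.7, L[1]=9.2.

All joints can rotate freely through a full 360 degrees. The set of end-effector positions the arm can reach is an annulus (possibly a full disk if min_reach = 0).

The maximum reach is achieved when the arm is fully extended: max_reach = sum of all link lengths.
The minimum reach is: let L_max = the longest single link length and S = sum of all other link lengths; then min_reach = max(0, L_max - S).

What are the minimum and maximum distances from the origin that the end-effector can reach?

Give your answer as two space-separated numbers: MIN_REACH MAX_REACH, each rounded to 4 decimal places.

Answer: 0.5000 17.9000

Derivation:
Link lengths: [8.7, 9.2]
max_reach = 8.7 + 9.2 = 17.9
L_max = max([8.7, 9.2]) = 9.2
S (sum of others) = 17.9 - 9.2 = 8.7
min_reach = max(0, 9.2 - 8.7) = max(0, 0.5) = 0.5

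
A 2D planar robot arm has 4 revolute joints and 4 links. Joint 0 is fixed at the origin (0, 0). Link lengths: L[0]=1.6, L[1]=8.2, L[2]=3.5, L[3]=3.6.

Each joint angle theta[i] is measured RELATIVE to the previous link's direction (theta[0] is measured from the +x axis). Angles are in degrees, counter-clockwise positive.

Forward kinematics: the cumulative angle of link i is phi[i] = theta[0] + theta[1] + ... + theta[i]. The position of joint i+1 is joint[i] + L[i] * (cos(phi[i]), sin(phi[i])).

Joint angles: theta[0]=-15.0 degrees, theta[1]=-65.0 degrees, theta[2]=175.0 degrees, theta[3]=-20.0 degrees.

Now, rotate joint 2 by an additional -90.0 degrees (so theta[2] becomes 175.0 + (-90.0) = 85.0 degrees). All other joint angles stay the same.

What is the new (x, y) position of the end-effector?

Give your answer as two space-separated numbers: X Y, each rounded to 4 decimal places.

Answer: 9.9334 -9.1162

Derivation:
joint[0] = (0.0000, 0.0000)  (base)
link 0: phi[0] = -15 = -15 deg
  cos(-15 deg) = 0.9659, sin(-15 deg) = -0.2588
  joint[1] = (0.0000, 0.0000) + 1.6 * (0.9659, -0.2588) = (0.0000 + 1.5455, 0.0000 + -0.4141) = (1.5455, -0.4141)
link 1: phi[1] = -15 + -65 = -80 deg
  cos(-80 deg) = 0.1736, sin(-80 deg) = -0.9848
  joint[2] = (1.5455, -0.4141) + 8.2 * (0.1736, -0.9848) = (1.5455 + 1.4239, -0.4141 + -8.0754) = (2.9694, -8.4895)
link 2: phi[2] = -15 + -65 + 85 = 5 deg
  cos(5 deg) = 0.9962, sin(5 deg) = 0.0872
  joint[3] = (2.9694, -8.4895) + 3.5 * (0.9962, 0.0872) = (2.9694 + 3.4867, -8.4895 + 0.3050) = (6.4561, -8.1845)
link 3: phi[3] = -15 + -65 + 85 + -20 = -15 deg
  cos(-15 deg) = 0.9659, sin(-15 deg) = -0.2588
  joint[4] = (6.4561, -8.1845) + 3.6 * (0.9659, -0.2588) = (6.4561 + 3.4773, -8.1845 + -0.9317) = (9.9334, -9.1162)
End effector: (9.9334, -9.1162)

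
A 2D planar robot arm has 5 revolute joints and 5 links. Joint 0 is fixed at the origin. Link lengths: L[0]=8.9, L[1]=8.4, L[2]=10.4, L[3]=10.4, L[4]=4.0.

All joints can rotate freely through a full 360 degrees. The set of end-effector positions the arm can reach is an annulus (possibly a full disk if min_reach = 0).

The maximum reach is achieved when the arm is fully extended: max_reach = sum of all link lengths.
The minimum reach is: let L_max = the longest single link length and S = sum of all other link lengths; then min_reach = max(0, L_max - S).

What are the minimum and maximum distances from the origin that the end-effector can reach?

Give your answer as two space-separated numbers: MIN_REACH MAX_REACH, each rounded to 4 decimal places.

Link lengths: [8.9, 8.4, 10.4, 10.4, 4.0]
max_reach = 8.9 + 8.4 + 10.4 + 10.4 + 4 = 42.1
L_max = max([8.9, 8.4, 10.4, 10.4, 4.0]) = 10.4
S (sum of others) = 42.1 - 10.4 = 31.7
min_reach = max(0, 10.4 - 31.7) = max(0, -21.3) = 0

Answer: 0.0000 42.1000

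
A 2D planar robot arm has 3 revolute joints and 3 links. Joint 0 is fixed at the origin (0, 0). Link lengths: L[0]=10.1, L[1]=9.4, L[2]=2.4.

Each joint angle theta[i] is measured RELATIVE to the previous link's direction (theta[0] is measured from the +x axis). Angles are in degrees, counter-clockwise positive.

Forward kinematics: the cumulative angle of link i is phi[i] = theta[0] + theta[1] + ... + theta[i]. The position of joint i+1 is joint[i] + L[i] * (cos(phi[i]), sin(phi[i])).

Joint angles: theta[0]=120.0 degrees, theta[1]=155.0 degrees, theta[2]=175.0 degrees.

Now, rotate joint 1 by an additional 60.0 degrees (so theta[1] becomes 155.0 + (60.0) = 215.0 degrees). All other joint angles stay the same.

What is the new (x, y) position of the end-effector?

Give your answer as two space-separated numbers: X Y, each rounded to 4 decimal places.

Answer: 1.3908 5.9742

Derivation:
joint[0] = (0.0000, 0.0000)  (base)
link 0: phi[0] = 120 = 120 deg
  cos(120 deg) = -0.5000, sin(120 deg) = 0.8660
  joint[1] = (0.0000, 0.0000) + 10.1 * (-0.5000, 0.8660) = (0.0000 + -5.0500, 0.0000 + 8.7469) = (-5.0500, 8.7469)
link 1: phi[1] = 120 + 215 = 335 deg
  cos(335 deg) = 0.9063, sin(335 deg) = -0.4226
  joint[2] = (-5.0500, 8.7469) + 9.4 * (0.9063, -0.4226) = (-5.0500 + 8.5193, 8.7469 + -3.9726) = (3.4693, 4.7742)
link 2: phi[2] = 120 + 215 + 175 = 510 deg
  cos(510 deg) = -0.8660, sin(510 deg) = 0.5000
  joint[3] = (3.4693, 4.7742) + 2.4 * (-0.8660, 0.5000) = (3.4693 + -2.0785, 4.7742 + 1.2000) = (1.3908, 5.9742)
End effector: (1.3908, 5.9742)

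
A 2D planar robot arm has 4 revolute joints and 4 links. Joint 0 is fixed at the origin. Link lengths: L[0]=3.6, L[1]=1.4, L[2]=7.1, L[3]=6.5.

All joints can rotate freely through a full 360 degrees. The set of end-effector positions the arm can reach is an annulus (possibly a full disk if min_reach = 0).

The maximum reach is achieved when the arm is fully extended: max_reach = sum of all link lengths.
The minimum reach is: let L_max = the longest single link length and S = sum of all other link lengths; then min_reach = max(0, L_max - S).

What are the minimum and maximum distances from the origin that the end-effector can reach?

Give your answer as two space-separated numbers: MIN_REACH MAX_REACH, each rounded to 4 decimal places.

Link lengths: [3.6, 1.4, 7.1, 6.5]
max_reach = 3.6 + 1.4 + 7.1 + 6.5 = 18.6
L_max = max([3.6, 1.4, 7.1, 6.5]) = 7.1
S (sum of others) = 18.6 - 7.1 = 11.5
min_reach = max(0, 7.1 - 11.5) = max(0, -4.4) = 0

Answer: 0.0000 18.6000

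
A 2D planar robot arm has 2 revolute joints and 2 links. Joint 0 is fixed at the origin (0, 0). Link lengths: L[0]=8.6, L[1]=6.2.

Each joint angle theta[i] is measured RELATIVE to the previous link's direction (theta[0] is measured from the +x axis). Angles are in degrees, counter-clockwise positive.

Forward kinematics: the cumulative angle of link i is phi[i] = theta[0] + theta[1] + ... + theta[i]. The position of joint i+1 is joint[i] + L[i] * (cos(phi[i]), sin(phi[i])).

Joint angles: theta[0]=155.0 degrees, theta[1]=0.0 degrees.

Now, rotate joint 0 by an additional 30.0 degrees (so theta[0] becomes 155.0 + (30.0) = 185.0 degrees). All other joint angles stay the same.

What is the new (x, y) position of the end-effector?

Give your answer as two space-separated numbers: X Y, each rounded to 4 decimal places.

joint[0] = (0.0000, 0.0000)  (base)
link 0: phi[0] = 185 = 185 deg
  cos(185 deg) = -0.9962, sin(185 deg) = -0.0872
  joint[1] = (0.0000, 0.0000) + 8.6 * (-0.9962, -0.0872) = (0.0000 + -8.5673, 0.0000 + -0.7495) = (-8.5673, -0.7495)
link 1: phi[1] = 185 + 0 = 185 deg
  cos(185 deg) = -0.9962, sin(185 deg) = -0.0872
  joint[2] = (-8.5673, -0.7495) + 6.2 * (-0.9962, -0.0872) = (-8.5673 + -6.1764, -0.7495 + -0.5404) = (-14.7437, -1.2899)
End effector: (-14.7437, -1.2899)

Answer: -14.7437 -1.2899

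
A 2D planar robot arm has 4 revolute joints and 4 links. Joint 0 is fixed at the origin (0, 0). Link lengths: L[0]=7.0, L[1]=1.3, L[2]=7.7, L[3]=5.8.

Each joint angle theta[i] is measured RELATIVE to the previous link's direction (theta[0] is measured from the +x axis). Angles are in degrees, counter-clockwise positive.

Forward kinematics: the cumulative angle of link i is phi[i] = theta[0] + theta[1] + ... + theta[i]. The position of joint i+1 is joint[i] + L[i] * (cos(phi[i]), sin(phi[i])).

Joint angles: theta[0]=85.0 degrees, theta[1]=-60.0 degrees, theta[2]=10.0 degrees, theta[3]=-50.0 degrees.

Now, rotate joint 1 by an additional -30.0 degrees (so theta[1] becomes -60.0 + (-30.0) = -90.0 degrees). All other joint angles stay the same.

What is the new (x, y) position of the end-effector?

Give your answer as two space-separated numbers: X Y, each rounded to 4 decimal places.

joint[0] = (0.0000, 0.0000)  (base)
link 0: phi[0] = 85 = 85 deg
  cos(85 deg) = 0.0872, sin(85 deg) = 0.9962
  joint[1] = (0.0000, 0.0000) + 7 * (0.0872, 0.9962) = (0.0000 + 0.6101, 0.0000 + 6.9734) = (0.6101, 6.9734)
link 1: phi[1] = 85 + -90 = -5 deg
  cos(-5 deg) = 0.9962, sin(-5 deg) = -0.0872
  joint[2] = (0.6101, 6.9734) + 1.3 * (0.9962, -0.0872) = (0.6101 + 1.2951, 6.9734 + -0.1133) = (1.9051, 6.8601)
link 2: phi[2] = 85 + -90 + 10 = 5 deg
  cos(5 deg) = 0.9962, sin(5 deg) = 0.0872
  joint[3] = (1.9051, 6.8601) + 7.7 * (0.9962, 0.0872) = (1.9051 + 7.6707, 6.8601 + 0.6711) = (9.5758, 7.5312)
link 3: phi[3] = 85 + -90 + 10 + -50 = -45 deg
  cos(-45 deg) = 0.7071, sin(-45 deg) = -0.7071
  joint[4] = (9.5758, 7.5312) + 5.8 * (0.7071, -0.7071) = (9.5758 + 4.1012, 7.5312 + -4.1012) = (13.6771, 3.4299)
End effector: (13.6771, 3.4299)

Answer: 13.6771 3.4299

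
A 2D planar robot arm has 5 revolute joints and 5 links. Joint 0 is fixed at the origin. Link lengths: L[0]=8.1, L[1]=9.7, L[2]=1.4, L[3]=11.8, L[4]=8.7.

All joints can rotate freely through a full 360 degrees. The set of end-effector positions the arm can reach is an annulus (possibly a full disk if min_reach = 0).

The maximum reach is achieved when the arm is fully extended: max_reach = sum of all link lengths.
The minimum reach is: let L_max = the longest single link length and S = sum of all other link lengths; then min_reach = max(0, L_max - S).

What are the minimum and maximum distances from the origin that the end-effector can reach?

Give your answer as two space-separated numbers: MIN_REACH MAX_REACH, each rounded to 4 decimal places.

Link lengths: [8.1, 9.7, 1.4, 11.8, 8.7]
max_reach = 8.1 + 9.7 + 1.4 + 11.8 + 8.7 = 39.7
L_max = max([8.1, 9.7, 1.4, 11.8, 8.7]) = 11.8
S (sum of others) = 39.7 - 11.8 = 27.9
min_reach = max(0, 11.8 - 27.9) = max(0, -16.1) = 0

Answer: 0.0000 39.7000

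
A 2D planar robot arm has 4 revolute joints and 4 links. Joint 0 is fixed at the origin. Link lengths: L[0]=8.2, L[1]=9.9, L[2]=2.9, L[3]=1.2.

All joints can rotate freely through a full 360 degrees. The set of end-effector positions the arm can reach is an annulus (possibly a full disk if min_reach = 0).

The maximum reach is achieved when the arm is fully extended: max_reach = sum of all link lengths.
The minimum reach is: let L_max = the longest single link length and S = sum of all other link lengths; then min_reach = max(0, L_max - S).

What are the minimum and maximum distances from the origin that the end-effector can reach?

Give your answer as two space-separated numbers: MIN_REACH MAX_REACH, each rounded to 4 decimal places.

Link lengths: [8.2, 9.9, 2.9, 1.2]
max_reach = 8.2 + 9.9 + 2.9 + 1.2 = 22.2
L_max = max([8.2, 9.9, 2.9, 1.2]) = 9.9
S (sum of others) = 22.2 - 9.9 = 12.3
min_reach = max(0, 9.9 - 12.3) = max(0, -2.4) = 0

Answer: 0.0000 22.2000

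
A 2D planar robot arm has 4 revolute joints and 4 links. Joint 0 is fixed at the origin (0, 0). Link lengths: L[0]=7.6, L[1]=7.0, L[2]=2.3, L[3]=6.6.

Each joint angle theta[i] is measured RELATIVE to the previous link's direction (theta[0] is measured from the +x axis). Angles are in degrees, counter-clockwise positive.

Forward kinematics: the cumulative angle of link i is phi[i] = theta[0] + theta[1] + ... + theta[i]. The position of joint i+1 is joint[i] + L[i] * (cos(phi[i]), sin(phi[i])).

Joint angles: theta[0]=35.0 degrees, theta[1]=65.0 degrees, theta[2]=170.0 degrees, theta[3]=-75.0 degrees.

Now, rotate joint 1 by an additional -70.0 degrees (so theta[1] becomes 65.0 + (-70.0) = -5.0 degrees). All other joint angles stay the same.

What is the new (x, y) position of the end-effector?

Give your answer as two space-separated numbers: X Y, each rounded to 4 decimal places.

joint[0] = (0.0000, 0.0000)  (base)
link 0: phi[0] = 35 = 35 deg
  cos(35 deg) = 0.8192, sin(35 deg) = 0.5736
  joint[1] = (0.0000, 0.0000) + 7.6 * (0.8192, 0.5736) = (0.0000 + 6.2256, 0.0000 + 4.3592) = (6.2256, 4.3592)
link 1: phi[1] = 35 + -5 = 30 deg
  cos(30 deg) = 0.8660, sin(30 deg) = 0.5000
  joint[2] = (6.2256, 4.3592) + 7 * (0.8660, 0.5000) = (6.2256 + 6.0622, 4.3592 + 3.5000) = (12.2877, 7.8592)
link 2: phi[2] = 35 + -5 + 170 = 200 deg
  cos(200 deg) = -0.9397, sin(200 deg) = -0.3420
  joint[3] = (12.2877, 7.8592) + 2.3 * (-0.9397, -0.3420) = (12.2877 + -2.1613, 7.8592 + -0.7866) = (10.1264, 7.0725)
link 3: phi[3] = 35 + -5 + 170 + -75 = 125 deg
  cos(125 deg) = -0.5736, sin(125 deg) = 0.8192
  joint[4] = (10.1264, 7.0725) + 6.6 * (-0.5736, 0.8192) = (10.1264 + -3.7856, 7.0725 + 5.4064) = (6.3408, 12.4789)
End effector: (6.3408, 12.4789)

Answer: 6.3408 12.4789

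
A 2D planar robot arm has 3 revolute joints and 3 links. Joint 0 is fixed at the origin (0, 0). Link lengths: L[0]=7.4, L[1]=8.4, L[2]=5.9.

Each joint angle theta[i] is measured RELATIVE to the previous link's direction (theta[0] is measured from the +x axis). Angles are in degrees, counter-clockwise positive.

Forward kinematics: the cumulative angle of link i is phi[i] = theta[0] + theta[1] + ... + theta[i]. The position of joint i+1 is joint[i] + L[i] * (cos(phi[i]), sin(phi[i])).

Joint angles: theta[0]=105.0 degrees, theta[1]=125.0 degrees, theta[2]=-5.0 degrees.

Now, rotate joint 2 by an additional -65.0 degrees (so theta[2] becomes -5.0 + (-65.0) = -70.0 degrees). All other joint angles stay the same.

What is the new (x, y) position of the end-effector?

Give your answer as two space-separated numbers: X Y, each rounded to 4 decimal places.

Answer: -12.8589 2.7310

Derivation:
joint[0] = (0.0000, 0.0000)  (base)
link 0: phi[0] = 105 = 105 deg
  cos(105 deg) = -0.2588, sin(105 deg) = 0.9659
  joint[1] = (0.0000, 0.0000) + 7.4 * (-0.2588, 0.9659) = (0.0000 + -1.9153, 0.0000 + 7.1479) = (-1.9153, 7.1479)
link 1: phi[1] = 105 + 125 = 230 deg
  cos(230 deg) = -0.6428, sin(230 deg) = -0.7660
  joint[2] = (-1.9153, 7.1479) + 8.4 * (-0.6428, -0.7660) = (-1.9153 + -5.3994, 7.1479 + -6.4348) = (-7.3147, 0.7131)
link 2: phi[2] = 105 + 125 + -70 = 160 deg
  cos(160 deg) = -0.9397, sin(160 deg) = 0.3420
  joint[3] = (-7.3147, 0.7131) + 5.9 * (-0.9397, 0.3420) = (-7.3147 + -5.5442, 0.7131 + 2.0179) = (-12.8589, 2.7310)
End effector: (-12.8589, 2.7310)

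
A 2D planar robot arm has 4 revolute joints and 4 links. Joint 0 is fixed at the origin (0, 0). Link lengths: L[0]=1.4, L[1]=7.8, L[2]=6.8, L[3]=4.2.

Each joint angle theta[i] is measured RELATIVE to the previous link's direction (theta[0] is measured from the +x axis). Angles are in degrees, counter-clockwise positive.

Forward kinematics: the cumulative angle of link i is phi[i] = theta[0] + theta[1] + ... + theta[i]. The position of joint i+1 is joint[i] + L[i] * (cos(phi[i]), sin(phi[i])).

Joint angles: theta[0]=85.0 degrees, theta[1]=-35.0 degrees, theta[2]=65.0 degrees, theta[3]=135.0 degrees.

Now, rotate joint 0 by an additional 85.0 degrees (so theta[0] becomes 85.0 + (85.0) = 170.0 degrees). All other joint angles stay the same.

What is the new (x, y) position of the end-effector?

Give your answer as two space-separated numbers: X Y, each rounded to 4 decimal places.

joint[0] = (0.0000, 0.0000)  (base)
link 0: phi[0] = 170 = 170 deg
  cos(170 deg) = -0.9848, sin(170 deg) = 0.1736
  joint[1] = (0.0000, 0.0000) + 1.4 * (-0.9848, 0.1736) = (0.0000 + -1.3787, 0.0000 + 0.2431) = (-1.3787, 0.2431)
link 1: phi[1] = 170 + -35 = 135 deg
  cos(135 deg) = -0.7071, sin(135 deg) = 0.7071
  joint[2] = (-1.3787, 0.2431) + 7.8 * (-0.7071, 0.7071) = (-1.3787 + -5.5154, 0.2431 + 5.5154) = (-6.8942, 5.7585)
link 2: phi[2] = 170 + -35 + 65 = 200 deg
  cos(200 deg) = -0.9397, sin(200 deg) = -0.3420
  joint[3] = (-6.8942, 5.7585) + 6.8 * (-0.9397, -0.3420) = (-6.8942 + -6.3899, 5.7585 + -2.3257) = (-13.2841, 3.4328)
link 3: phi[3] = 170 + -35 + 65 + 135 = 335 deg
  cos(335 deg) = 0.9063, sin(335 deg) = -0.4226
  joint[4] = (-13.2841, 3.4328) + 4.2 * (0.9063, -0.4226) = (-13.2841 + 3.8065, 3.4328 + -1.7750) = (-9.4776, 1.6578)
End effector: (-9.4776, 1.6578)

Answer: -9.4776 1.6578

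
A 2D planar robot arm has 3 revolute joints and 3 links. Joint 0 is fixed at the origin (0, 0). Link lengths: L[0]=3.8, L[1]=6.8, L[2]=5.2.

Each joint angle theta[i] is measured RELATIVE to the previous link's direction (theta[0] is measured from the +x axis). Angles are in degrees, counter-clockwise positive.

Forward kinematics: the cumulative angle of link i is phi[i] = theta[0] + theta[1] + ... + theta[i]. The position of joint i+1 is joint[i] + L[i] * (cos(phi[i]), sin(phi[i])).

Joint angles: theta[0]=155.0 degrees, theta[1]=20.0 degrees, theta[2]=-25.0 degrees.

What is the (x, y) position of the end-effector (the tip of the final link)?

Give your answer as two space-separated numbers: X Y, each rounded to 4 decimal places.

Answer: -14.7214 4.7986

Derivation:
joint[0] = (0.0000, 0.0000)  (base)
link 0: phi[0] = 155 = 155 deg
  cos(155 deg) = -0.9063, sin(155 deg) = 0.4226
  joint[1] = (0.0000, 0.0000) + 3.8 * (-0.9063, 0.4226) = (0.0000 + -3.4440, 0.0000 + 1.6059) = (-3.4440, 1.6059)
link 1: phi[1] = 155 + 20 = 175 deg
  cos(175 deg) = -0.9962, sin(175 deg) = 0.0872
  joint[2] = (-3.4440, 1.6059) + 6.8 * (-0.9962, 0.0872) = (-3.4440 + -6.7741, 1.6059 + 0.5927) = (-10.2181, 2.1986)
link 2: phi[2] = 155 + 20 + -25 = 150 deg
  cos(150 deg) = -0.8660, sin(150 deg) = 0.5000
  joint[3] = (-10.2181, 2.1986) + 5.2 * (-0.8660, 0.5000) = (-10.2181 + -4.5033, 2.1986 + 2.6000) = (-14.7214, 4.7986)
End effector: (-14.7214, 4.7986)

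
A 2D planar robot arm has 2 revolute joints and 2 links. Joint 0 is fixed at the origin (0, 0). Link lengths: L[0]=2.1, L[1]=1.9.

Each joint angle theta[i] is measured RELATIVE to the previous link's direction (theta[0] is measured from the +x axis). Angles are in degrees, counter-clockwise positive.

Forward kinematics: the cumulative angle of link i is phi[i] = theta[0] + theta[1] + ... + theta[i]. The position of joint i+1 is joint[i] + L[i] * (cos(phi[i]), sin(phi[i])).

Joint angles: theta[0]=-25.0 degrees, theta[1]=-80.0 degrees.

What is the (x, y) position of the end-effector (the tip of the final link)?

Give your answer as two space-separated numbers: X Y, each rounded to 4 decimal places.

Answer: 1.4115 -2.7228

Derivation:
joint[0] = (0.0000, 0.0000)  (base)
link 0: phi[0] = -25 = -25 deg
  cos(-25 deg) = 0.9063, sin(-25 deg) = -0.4226
  joint[1] = (0.0000, 0.0000) + 2.1 * (0.9063, -0.4226) = (0.0000 + 1.9032, 0.0000 + -0.8875) = (1.9032, -0.8875)
link 1: phi[1] = -25 + -80 = -105 deg
  cos(-105 deg) = -0.2588, sin(-105 deg) = -0.9659
  joint[2] = (1.9032, -0.8875) + 1.9 * (-0.2588, -0.9659) = (1.9032 + -0.4918, -0.8875 + -1.8353) = (1.4115, -2.7228)
End effector: (1.4115, -2.7228)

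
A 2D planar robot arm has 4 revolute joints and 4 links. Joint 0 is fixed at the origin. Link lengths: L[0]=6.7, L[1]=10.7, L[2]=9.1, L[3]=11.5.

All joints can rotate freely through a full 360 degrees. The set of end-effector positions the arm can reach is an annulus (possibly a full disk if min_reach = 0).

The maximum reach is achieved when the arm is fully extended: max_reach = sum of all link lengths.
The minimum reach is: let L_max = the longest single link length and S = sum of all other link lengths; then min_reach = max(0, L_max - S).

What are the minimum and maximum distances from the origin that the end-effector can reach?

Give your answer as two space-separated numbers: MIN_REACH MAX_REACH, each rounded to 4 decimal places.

Link lengths: [6.7, 10.7, 9.1, 11.5]
max_reach = 6.7 + 10.7 + 9.1 + 11.5 = 38
L_max = max([6.7, 10.7, 9.1, 11.5]) = 11.5
S (sum of others) = 38 - 11.5 = 26.5
min_reach = max(0, 11.5 - 26.5) = max(0, -15) = 0

Answer: 0.0000 38.0000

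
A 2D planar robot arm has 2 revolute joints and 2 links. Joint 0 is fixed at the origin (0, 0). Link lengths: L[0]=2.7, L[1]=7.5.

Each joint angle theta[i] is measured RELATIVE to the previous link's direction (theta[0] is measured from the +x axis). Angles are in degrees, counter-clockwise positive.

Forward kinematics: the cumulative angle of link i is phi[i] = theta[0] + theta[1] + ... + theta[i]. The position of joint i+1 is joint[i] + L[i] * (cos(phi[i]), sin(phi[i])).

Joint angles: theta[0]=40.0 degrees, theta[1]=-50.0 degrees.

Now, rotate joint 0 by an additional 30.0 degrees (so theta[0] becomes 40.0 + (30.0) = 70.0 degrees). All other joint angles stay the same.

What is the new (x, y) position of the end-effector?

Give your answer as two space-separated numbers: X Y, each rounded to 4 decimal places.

Answer: 7.9711 5.1023

Derivation:
joint[0] = (0.0000, 0.0000)  (base)
link 0: phi[0] = 70 = 70 deg
  cos(70 deg) = 0.3420, sin(70 deg) = 0.9397
  joint[1] = (0.0000, 0.0000) + 2.7 * (0.3420, 0.9397) = (0.0000 + 0.9235, 0.0000 + 2.5372) = (0.9235, 2.5372)
link 1: phi[1] = 70 + -50 = 20 deg
  cos(20 deg) = 0.9397, sin(20 deg) = 0.3420
  joint[2] = (0.9235, 2.5372) + 7.5 * (0.9397, 0.3420) = (0.9235 + 7.0477, 2.5372 + 2.5652) = (7.9711, 5.1023)
End effector: (7.9711, 5.1023)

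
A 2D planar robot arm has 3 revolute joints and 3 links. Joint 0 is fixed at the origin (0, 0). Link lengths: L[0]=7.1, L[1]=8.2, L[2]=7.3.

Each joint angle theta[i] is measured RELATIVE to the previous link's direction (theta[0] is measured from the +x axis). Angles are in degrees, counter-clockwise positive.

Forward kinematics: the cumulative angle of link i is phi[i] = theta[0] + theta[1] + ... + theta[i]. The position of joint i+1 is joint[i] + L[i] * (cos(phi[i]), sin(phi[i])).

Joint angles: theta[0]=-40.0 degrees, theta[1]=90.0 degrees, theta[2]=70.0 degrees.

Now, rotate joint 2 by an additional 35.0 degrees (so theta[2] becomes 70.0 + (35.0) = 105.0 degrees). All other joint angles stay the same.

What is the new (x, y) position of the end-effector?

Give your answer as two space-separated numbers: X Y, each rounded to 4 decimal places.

Answer: 4.0937 4.8029

Derivation:
joint[0] = (0.0000, 0.0000)  (base)
link 0: phi[0] = -40 = -40 deg
  cos(-40 deg) = 0.7660, sin(-40 deg) = -0.6428
  joint[1] = (0.0000, 0.0000) + 7.1 * (0.7660, -0.6428) = (0.0000 + 5.4389, 0.0000 + -4.5638) = (5.4389, -4.5638)
link 1: phi[1] = -40 + 90 = 50 deg
  cos(50 deg) = 0.6428, sin(50 deg) = 0.7660
  joint[2] = (5.4389, -4.5638) + 8.2 * (0.6428, 0.7660) = (5.4389 + 5.2709, -4.5638 + 6.2816) = (10.7098, 1.7178)
link 2: phi[2] = -40 + 90 + 105 = 155 deg
  cos(155 deg) = -0.9063, sin(155 deg) = 0.4226
  joint[3] = (10.7098, 1.7178) + 7.3 * (-0.9063, 0.4226) = (10.7098 + -6.6160, 1.7178 + 3.0851) = (4.0937, 4.8029)
End effector: (4.0937, 4.8029)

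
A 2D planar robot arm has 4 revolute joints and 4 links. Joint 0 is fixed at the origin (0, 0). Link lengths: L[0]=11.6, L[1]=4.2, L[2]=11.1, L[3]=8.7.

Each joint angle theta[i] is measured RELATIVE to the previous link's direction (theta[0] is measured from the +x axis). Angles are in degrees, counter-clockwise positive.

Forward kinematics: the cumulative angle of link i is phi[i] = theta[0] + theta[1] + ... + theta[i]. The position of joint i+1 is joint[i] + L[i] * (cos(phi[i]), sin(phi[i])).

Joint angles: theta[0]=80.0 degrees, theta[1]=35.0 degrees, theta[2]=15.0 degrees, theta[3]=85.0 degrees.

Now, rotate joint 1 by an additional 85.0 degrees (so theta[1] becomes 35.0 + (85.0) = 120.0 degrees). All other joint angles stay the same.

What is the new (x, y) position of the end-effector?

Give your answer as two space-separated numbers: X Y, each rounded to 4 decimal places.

Answer: -6.6750 -3.9138

Derivation:
joint[0] = (0.0000, 0.0000)  (base)
link 0: phi[0] = 80 = 80 deg
  cos(80 deg) = 0.1736, sin(80 deg) = 0.9848
  joint[1] = (0.0000, 0.0000) + 11.6 * (0.1736, 0.9848) = (0.0000 + 2.0143, 0.0000 + 11.4238) = (2.0143, 11.4238)
link 1: phi[1] = 80 + 120 = 200 deg
  cos(200 deg) = -0.9397, sin(200 deg) = -0.3420
  joint[2] = (2.0143, 11.4238) + 4.2 * (-0.9397, -0.3420) = (2.0143 + -3.9467, 11.4238 + -1.4365) = (-1.9324, 9.9873)
link 2: phi[2] = 80 + 120 + 15 = 215 deg
  cos(215 deg) = -0.8192, sin(215 deg) = -0.5736
  joint[3] = (-1.9324, 9.9873) + 11.1 * (-0.8192, -0.5736) = (-1.9324 + -9.0926, 9.9873 + -6.3667) = (-11.0250, 3.6206)
link 3: phi[3] = 80 + 120 + 15 + 85 = 300 deg
  cos(300 deg) = 0.5000, sin(300 deg) = -0.8660
  joint[4] = (-11.0250, 3.6206) + 8.7 * (0.5000, -0.8660) = (-11.0250 + 4.3500, 3.6206 + -7.5344) = (-6.6750, -3.9138)
End effector: (-6.6750, -3.9138)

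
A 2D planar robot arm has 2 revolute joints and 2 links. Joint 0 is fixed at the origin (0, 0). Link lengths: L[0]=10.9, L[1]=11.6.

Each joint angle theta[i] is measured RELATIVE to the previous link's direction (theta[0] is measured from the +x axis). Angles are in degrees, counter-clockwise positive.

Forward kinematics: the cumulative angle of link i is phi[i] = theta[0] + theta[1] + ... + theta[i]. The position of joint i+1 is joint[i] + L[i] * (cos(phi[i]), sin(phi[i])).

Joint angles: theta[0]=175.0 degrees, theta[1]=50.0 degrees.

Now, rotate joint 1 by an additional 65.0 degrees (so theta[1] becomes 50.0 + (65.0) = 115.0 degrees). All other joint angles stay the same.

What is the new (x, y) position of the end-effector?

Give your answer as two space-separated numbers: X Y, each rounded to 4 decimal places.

joint[0] = (0.0000, 0.0000)  (base)
link 0: phi[0] = 175 = 175 deg
  cos(175 deg) = -0.9962, sin(175 deg) = 0.0872
  joint[1] = (0.0000, 0.0000) + 10.9 * (-0.9962, 0.0872) = (0.0000 + -10.8585, 0.0000 + 0.9500) = (-10.8585, 0.9500)
link 1: phi[1] = 175 + 115 = 290 deg
  cos(290 deg) = 0.3420, sin(290 deg) = -0.9397
  joint[2] = (-10.8585, 0.9500) + 11.6 * (0.3420, -0.9397) = (-10.8585 + 3.9674, 0.9500 + -10.9004) = (-6.8911, -9.9504)
End effector: (-6.8911, -9.9504)

Answer: -6.8911 -9.9504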